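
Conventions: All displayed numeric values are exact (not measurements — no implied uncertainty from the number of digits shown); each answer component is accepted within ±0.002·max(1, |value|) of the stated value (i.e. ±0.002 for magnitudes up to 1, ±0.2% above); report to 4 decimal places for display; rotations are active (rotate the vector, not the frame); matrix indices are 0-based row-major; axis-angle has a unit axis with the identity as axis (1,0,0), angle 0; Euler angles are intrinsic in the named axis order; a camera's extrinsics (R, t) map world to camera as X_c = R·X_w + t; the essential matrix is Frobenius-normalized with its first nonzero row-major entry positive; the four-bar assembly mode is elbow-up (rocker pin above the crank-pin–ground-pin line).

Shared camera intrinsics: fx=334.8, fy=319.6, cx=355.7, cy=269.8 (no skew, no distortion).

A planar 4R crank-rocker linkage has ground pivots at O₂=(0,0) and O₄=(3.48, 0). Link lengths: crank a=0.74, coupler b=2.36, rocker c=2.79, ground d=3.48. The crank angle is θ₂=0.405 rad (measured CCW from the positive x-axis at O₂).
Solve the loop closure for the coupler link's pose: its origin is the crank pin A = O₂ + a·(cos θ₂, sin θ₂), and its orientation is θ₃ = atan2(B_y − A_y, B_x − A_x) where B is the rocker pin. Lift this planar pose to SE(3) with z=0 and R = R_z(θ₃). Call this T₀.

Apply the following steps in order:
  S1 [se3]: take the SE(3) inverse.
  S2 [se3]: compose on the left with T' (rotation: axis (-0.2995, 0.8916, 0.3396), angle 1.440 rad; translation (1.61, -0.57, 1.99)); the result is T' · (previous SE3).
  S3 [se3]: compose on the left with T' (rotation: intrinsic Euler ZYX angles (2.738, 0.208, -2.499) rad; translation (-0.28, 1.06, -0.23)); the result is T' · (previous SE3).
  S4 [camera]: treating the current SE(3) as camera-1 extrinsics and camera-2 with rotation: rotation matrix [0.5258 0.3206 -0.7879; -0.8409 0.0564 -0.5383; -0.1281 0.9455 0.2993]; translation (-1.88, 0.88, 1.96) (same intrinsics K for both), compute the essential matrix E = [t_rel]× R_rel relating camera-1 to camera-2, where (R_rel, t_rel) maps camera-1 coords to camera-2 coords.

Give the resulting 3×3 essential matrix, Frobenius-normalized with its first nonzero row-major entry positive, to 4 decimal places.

matrix = [0.4013 -0.5593 -0.1163; -0.0270 0.1766 -0.5518; -0.0601 -0.0151 0.4152]

source (fourbar_fk): coupler pose = R=[0.5209 -0.8536 0.0000; 0.8536 0.5209 0.0000; 0.0000 0.0000 1.0000], t=(0.6801, 0.2916, 0.0000)
after S1 (invert_se3): R=[0.5209 0.8536 0.0000; -0.8536 0.5209 -0.0000; 0.0000 0.0000 1.0000], t=(-0.6032, 0.4287, 0.0000)
after S2 (compose_se3): R=[0.5942 -0.1184 0.7955; -0.6470 0.5173 0.5602; -0.4779 -0.8476 0.2307], t=(1.2404, -0.2808, 2.5621)
after S3 (compose_se3): R=[-0.7719 0.3987 -0.4952; 0.0778 0.8323 0.5488; 0.6310 0.3851 -0.6735], t=(-1.7299, -0.2349, -2.3284)
after S4 (essential): [0.4013 -0.5593 -0.1163; -0.0270 0.1766 -0.5518; -0.0601 -0.0151 0.4152]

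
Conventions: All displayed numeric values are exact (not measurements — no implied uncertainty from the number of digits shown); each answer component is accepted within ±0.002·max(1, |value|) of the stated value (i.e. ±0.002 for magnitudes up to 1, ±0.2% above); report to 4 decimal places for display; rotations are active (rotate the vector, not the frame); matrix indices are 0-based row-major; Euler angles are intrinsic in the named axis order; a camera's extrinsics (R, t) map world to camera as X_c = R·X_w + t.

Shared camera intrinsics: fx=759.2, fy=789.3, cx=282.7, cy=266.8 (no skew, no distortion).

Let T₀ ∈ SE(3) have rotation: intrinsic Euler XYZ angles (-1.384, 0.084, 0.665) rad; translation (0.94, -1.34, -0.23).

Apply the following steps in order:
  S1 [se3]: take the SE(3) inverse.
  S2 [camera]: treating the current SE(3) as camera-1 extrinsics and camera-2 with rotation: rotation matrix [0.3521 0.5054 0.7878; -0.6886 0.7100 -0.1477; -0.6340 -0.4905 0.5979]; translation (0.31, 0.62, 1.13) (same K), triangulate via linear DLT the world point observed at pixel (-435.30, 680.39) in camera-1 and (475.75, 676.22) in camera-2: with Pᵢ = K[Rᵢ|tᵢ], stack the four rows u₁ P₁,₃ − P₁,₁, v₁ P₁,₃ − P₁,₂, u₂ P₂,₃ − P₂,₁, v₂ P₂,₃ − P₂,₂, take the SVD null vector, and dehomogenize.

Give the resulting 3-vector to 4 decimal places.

after S1 (invert_se3): R=[0.7841 0.0497 -0.6186; -0.6149 0.1970 -0.7636; 0.0839 0.9791 0.1851], t=(-0.8127, 0.6664, 1.2757)
after S2 (triangulate): (-0.2967, -0.0333, 0.2369)

result = (-0.2967, -0.0333, 0.2369)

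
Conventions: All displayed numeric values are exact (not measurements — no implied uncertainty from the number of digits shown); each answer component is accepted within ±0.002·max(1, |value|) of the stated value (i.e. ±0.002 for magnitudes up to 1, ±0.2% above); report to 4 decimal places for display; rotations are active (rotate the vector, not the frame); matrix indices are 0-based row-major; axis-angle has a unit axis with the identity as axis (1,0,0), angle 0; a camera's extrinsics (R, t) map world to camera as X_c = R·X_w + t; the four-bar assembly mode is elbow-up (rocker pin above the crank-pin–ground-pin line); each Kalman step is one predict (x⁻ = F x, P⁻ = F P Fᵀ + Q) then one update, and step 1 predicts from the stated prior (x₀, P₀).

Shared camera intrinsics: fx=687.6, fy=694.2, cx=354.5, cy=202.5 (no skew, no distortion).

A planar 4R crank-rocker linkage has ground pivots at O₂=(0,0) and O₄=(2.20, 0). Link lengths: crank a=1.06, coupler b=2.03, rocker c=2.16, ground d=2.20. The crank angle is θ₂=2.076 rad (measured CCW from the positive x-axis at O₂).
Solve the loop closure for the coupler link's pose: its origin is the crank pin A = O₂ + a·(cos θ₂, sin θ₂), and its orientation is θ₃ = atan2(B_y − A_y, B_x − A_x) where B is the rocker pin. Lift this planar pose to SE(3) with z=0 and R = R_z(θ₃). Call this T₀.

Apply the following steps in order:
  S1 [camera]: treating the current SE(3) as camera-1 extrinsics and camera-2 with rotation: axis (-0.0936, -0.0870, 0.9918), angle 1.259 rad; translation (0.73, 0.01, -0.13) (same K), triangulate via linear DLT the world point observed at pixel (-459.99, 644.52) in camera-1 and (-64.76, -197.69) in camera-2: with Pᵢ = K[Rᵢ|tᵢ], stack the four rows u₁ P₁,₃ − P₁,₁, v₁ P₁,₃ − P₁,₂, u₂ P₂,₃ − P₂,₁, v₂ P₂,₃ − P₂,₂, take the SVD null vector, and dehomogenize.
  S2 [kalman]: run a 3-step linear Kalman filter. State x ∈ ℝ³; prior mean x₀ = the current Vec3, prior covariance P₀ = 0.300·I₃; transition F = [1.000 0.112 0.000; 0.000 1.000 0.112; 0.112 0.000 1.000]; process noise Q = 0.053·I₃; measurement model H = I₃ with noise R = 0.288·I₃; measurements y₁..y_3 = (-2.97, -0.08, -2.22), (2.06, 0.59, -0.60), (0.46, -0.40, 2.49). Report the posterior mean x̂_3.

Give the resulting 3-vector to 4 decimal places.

source (fourbar_fk): coupler pose = R=[0.8672 -0.4980 0.0000; 0.4980 0.8672 0.0000; 0.0000 0.0000 1.0000], t=(-0.5130, 0.9276, 0.0000)
after S1 (triangulate): (-1.3149, 1.0275, 1.8277)
after S2 (kf_track): (0.0260, 0.2656, 0.5518)

result = (0.0260, 0.2656, 0.5518)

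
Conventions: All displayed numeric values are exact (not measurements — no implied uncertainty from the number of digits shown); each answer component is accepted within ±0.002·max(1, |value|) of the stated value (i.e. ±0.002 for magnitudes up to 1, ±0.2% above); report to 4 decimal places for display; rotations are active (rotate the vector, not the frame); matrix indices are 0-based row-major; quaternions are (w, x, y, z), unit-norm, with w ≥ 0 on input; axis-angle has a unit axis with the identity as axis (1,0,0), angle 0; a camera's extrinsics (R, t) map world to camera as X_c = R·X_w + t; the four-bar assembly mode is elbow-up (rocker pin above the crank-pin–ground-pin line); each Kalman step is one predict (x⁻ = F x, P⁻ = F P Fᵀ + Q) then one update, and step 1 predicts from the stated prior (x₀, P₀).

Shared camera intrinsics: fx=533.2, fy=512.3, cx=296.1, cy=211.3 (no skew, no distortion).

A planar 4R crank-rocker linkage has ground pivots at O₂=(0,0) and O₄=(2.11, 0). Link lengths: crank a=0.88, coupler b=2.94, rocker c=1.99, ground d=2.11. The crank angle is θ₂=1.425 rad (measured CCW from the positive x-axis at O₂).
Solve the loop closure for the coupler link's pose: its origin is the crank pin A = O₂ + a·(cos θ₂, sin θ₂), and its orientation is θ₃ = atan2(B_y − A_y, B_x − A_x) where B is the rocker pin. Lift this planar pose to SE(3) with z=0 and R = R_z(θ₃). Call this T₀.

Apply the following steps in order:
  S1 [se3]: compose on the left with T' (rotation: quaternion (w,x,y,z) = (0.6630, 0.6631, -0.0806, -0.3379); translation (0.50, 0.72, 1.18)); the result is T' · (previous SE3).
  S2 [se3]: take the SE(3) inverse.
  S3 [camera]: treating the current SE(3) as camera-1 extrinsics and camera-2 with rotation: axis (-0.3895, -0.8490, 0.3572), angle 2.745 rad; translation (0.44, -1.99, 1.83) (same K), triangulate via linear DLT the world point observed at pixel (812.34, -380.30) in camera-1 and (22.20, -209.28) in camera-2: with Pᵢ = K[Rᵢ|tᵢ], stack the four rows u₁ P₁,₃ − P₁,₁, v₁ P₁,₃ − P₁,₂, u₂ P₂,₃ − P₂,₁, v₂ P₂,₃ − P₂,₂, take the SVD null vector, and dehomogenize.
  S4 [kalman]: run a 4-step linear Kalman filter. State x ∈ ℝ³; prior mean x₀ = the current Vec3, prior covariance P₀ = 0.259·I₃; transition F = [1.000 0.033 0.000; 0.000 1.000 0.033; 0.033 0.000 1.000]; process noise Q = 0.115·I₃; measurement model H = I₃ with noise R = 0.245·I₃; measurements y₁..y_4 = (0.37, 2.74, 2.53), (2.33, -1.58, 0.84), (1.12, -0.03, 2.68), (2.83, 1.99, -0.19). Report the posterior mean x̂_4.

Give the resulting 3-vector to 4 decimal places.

result = (2.0640, 0.9554, 0.9725)

source (fourbar_fk): coupler pose = R=[0.9462 -0.3237 0.0000; 0.3237 0.9462 0.0000; 0.0000 0.0000 1.0000], t=(0.1278, 0.8707, 0.0000)
after S1 (compose_se3): R=[0.8282 0.0773 -0.5550; -0.5600 0.0776 -0.8248; -0.0206 0.9940 0.1076], t=(0.8940, 0.5552, 1.9494)
after S2 (invert_se3): R=[0.8282 -0.5600 -0.0206; 0.0773 0.0776 0.9940; -0.5550 -0.8248 0.1076], t=(-0.3894, -2.0498, 0.7445)
after S3 (triangulate): (1.0946, -1.2979, 0.6006)
after S4 (kf_track): (2.0640, 0.9554, 0.9725)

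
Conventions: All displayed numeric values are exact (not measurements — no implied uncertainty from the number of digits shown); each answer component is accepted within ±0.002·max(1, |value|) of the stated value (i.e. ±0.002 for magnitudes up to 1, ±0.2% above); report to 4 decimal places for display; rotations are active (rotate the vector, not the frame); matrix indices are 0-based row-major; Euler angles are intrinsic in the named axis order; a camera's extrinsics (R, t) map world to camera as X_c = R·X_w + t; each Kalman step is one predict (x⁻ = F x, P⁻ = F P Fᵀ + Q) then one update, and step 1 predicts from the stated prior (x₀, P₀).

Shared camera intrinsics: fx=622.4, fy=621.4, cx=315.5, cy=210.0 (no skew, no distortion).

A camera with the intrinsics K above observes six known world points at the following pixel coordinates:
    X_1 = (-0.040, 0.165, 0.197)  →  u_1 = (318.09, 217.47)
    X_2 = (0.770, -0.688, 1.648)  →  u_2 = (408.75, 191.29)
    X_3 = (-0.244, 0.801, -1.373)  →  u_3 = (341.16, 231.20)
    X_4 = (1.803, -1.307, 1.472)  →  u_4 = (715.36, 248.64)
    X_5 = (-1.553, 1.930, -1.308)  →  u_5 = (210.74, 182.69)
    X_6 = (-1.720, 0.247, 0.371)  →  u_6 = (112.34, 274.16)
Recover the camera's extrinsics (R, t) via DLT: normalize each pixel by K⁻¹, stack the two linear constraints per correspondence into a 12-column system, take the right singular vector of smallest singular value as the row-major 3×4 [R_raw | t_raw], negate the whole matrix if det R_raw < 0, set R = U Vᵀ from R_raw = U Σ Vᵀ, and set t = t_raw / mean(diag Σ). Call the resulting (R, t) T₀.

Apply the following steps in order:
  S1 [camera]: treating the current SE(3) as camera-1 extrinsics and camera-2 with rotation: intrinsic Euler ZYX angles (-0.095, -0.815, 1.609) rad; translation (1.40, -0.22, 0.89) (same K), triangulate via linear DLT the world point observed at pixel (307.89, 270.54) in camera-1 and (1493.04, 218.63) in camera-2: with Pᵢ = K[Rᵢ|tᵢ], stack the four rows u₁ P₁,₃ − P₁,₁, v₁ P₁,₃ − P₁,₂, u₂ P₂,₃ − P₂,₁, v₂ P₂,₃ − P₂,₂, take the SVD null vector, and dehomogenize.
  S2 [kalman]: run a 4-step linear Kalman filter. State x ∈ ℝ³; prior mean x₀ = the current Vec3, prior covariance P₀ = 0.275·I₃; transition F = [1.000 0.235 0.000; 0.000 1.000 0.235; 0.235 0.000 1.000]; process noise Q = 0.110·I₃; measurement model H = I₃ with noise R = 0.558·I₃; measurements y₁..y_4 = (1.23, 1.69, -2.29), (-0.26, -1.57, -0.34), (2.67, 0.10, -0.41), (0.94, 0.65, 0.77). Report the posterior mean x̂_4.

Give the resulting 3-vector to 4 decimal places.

result = (1.1084, 0.1291, 0.1898)

source (pnp_recover): camera pose = R=[0.9112 -0.2079 -0.3556; -0.3492 -0.8478 -0.3991; -0.2185 0.4878 -0.8451], t=(0.1600, 0.2600, 4.6899)
after S1 (triangulate): (-0.3290, -0.0256, -0.2088)
after S2 (kf_track): (1.1084, 0.1291, 0.1898)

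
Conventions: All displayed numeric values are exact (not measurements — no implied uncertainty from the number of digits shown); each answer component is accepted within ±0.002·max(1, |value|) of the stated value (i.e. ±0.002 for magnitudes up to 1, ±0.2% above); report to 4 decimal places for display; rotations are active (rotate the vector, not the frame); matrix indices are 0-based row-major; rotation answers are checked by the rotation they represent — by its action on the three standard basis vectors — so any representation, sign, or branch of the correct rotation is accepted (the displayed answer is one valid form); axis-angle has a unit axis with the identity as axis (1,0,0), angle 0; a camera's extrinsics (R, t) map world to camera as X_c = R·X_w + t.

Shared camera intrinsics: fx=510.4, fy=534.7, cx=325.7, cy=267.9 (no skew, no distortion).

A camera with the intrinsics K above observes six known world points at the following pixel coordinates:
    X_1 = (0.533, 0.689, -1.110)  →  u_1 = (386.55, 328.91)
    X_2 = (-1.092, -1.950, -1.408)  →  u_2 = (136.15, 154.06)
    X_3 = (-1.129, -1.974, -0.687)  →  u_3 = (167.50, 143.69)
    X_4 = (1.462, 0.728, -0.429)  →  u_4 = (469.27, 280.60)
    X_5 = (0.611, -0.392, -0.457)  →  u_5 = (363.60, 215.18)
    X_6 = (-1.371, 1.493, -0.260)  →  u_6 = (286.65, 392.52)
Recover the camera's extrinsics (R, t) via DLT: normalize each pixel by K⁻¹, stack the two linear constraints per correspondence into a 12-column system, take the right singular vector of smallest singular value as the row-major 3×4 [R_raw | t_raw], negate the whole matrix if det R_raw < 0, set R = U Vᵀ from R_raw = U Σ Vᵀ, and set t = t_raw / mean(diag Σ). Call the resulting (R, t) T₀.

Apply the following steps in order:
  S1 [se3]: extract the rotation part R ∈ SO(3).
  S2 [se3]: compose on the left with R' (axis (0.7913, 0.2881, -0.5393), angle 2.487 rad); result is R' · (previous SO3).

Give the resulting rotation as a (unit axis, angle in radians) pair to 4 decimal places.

source (pnp_recover): camera pose = R=[0.8926 0.3989 0.2101; -0.3159 0.8859 -0.3398; -0.3216 0.2370 0.9167], t=(0.1400, -0.1901, 6.5403)
after S1 (rot_of_se3): [0.8926 0.3989 0.2101; -0.3159 0.8859 -0.3398; -0.3216 0.2370 0.9167]
after S2 (compose_so3): [0.2511 0.6447 -0.7220; 0.5200 -0.7190 -0.4612; -0.8165 -0.2596 -0.5157]

rotation (axis_angle) = ((0.7899, 0.3701, -0.4889), 3.0137)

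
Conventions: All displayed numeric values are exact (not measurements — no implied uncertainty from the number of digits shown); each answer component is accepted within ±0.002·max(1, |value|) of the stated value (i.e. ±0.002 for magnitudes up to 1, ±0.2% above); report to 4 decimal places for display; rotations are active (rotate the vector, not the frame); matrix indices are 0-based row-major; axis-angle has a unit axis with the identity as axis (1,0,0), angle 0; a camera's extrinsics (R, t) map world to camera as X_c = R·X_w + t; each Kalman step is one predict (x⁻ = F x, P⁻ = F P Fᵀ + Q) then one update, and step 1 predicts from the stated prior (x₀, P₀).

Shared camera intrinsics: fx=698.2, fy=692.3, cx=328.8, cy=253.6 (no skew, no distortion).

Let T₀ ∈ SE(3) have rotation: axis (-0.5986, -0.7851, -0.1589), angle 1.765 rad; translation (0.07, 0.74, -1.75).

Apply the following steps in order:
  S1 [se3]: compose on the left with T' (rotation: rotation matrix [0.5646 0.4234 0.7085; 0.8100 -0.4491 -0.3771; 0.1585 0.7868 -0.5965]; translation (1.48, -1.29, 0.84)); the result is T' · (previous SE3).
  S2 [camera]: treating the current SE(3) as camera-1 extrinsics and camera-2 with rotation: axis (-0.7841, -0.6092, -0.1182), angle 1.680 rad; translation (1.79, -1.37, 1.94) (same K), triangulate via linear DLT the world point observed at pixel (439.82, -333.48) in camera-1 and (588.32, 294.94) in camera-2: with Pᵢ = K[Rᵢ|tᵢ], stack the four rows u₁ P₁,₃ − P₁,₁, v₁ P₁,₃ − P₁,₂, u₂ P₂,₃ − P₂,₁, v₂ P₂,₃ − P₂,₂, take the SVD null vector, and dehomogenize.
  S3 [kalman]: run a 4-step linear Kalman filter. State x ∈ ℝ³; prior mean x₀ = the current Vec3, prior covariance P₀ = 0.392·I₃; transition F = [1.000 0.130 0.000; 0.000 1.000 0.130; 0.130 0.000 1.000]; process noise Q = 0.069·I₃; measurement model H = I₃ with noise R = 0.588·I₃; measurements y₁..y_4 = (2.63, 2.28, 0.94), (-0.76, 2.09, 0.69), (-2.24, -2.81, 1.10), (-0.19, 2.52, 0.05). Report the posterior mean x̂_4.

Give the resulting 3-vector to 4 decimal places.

after S1 (compose_se3): R=[0.9300 0.3235 -0.1745; -0.3251 0.5022 -0.8013; -0.1716 0.8019 0.5722], t=(0.5930, -0.9057, 2.4772)
after S2 (triangulate): (0.3549, -0.4075, 1.7284)
after S3 (kf_track): (-0.2254, 0.8427, 0.7866)

result = (-0.2254, 0.8427, 0.7866)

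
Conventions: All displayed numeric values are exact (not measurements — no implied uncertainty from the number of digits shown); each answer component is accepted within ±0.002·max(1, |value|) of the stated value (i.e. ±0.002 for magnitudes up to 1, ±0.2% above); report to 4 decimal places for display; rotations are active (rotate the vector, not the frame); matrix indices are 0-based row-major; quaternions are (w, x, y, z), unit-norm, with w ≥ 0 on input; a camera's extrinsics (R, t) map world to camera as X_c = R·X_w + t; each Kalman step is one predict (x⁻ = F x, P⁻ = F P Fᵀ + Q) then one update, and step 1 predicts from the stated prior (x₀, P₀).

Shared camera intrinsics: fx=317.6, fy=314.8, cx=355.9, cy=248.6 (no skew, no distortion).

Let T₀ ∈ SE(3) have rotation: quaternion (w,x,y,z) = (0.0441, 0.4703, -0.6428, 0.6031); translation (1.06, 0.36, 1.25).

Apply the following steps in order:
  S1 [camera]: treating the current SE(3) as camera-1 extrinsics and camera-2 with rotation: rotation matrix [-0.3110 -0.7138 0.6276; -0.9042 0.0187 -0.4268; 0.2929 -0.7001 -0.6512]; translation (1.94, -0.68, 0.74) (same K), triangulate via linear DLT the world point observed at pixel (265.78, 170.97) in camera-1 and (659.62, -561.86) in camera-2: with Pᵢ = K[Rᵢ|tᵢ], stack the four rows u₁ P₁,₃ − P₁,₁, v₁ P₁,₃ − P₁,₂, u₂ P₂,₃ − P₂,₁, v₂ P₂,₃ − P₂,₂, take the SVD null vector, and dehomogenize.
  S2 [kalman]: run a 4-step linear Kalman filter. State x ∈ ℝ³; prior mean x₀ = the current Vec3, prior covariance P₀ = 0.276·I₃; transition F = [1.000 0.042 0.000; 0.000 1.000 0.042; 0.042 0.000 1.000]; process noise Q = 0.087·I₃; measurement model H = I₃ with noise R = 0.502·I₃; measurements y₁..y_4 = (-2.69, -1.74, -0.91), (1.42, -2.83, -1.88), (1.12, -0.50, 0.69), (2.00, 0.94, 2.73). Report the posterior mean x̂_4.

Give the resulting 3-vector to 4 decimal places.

result = (1.1061, -0.2770, 0.7247)

after S1 (triangulate): (1.4845, 0.8607, -0.2534)
after S2 (kf_track): (1.1061, -0.2770, 0.7247)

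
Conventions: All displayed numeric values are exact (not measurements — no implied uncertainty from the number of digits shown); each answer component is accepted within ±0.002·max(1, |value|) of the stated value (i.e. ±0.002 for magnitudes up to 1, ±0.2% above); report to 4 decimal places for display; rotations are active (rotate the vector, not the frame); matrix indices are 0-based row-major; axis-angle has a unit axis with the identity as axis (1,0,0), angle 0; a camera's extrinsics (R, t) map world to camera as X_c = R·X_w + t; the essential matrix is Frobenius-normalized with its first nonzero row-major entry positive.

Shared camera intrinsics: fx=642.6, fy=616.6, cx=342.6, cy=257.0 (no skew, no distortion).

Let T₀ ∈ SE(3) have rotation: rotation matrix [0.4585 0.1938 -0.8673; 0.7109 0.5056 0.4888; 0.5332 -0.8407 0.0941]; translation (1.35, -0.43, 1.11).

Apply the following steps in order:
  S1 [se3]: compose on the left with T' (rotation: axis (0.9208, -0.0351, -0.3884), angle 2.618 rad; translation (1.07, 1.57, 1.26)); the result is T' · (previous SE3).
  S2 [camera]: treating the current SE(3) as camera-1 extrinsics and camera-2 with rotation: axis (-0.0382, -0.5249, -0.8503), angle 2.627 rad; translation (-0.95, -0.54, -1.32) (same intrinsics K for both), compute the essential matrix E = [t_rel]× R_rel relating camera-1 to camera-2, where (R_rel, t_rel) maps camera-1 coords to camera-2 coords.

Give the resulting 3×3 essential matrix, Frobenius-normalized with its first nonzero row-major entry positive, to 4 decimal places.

after S1 (compose_se3): R=[0.0584 0.7823 -0.6201; -0.9627 -0.1203 -0.2424; -0.2642 0.6111 0.7461], t=(1.2190, 1.1149, -0.4750)
after S2 (essential): [0.1442 0.0274 -0.2343; -0.1319 0.5353 -0.4186; -0.4781 0.2512 0.3907]

matrix = [0.1442 0.0274 -0.2343; -0.1319 0.5353 -0.4186; -0.4781 0.2512 0.3907]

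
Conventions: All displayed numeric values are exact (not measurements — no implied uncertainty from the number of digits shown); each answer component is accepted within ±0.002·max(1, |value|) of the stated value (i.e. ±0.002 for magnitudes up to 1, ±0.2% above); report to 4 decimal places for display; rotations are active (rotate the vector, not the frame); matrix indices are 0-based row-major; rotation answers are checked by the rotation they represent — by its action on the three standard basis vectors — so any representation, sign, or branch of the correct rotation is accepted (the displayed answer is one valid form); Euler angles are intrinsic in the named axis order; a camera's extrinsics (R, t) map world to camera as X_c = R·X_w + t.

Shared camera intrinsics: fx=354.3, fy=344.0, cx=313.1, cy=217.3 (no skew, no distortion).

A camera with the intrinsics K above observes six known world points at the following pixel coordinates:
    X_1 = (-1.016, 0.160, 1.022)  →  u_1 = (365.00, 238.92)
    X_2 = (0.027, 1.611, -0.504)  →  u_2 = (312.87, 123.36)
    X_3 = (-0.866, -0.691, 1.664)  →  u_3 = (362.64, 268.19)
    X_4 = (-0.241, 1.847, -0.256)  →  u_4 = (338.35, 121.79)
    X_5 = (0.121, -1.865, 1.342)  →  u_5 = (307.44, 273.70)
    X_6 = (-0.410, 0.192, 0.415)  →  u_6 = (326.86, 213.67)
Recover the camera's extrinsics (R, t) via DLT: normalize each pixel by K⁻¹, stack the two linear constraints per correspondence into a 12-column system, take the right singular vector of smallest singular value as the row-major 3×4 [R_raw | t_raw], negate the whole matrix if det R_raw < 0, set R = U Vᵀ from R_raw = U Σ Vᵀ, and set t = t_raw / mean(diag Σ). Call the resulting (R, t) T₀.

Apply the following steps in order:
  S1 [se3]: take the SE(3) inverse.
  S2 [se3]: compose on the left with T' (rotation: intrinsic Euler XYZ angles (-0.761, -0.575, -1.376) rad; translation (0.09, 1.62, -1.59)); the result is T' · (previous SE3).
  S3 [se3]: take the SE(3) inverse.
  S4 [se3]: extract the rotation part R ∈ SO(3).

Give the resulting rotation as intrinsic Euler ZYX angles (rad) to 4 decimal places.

rotation (euler_zyx) = (-1.7209, 0.5717, -0.4048)

source (pnp_recover): camera pose = R=[-0.3832 0.4542 0.8043; -0.5963 -0.7866 0.1600; 0.7053 -0.4183 0.5723], t=(-0.3199, -0.2301, 6.7807)
after S1 (invert_se3): R=[-0.3832 -0.5963 0.7053; 0.4542 -0.7866 -0.4183; 0.8043 0.1600 0.5723], t=(-5.0425, 2.8007, -3.5864)
after S2 (compose_se3): R=[-0.1257 -0.8315 -0.5411; 0.9407 0.0733 -0.3312; 0.3151 -0.5506 0.7730], t=(3.5272, 4.1839, -6.8574)
after S3 (invert_se3): R=[-0.1257 0.9407 0.3151; -0.8315 0.0733 -0.5506; -0.5411 -0.3312 0.7730], t=(-1.3315, -1.1495, 8.5951)
after S4 (rot_of_se3): [-0.1257 0.9407 0.3151; -0.8315 0.0733 -0.5506; -0.5411 -0.3312 0.7730]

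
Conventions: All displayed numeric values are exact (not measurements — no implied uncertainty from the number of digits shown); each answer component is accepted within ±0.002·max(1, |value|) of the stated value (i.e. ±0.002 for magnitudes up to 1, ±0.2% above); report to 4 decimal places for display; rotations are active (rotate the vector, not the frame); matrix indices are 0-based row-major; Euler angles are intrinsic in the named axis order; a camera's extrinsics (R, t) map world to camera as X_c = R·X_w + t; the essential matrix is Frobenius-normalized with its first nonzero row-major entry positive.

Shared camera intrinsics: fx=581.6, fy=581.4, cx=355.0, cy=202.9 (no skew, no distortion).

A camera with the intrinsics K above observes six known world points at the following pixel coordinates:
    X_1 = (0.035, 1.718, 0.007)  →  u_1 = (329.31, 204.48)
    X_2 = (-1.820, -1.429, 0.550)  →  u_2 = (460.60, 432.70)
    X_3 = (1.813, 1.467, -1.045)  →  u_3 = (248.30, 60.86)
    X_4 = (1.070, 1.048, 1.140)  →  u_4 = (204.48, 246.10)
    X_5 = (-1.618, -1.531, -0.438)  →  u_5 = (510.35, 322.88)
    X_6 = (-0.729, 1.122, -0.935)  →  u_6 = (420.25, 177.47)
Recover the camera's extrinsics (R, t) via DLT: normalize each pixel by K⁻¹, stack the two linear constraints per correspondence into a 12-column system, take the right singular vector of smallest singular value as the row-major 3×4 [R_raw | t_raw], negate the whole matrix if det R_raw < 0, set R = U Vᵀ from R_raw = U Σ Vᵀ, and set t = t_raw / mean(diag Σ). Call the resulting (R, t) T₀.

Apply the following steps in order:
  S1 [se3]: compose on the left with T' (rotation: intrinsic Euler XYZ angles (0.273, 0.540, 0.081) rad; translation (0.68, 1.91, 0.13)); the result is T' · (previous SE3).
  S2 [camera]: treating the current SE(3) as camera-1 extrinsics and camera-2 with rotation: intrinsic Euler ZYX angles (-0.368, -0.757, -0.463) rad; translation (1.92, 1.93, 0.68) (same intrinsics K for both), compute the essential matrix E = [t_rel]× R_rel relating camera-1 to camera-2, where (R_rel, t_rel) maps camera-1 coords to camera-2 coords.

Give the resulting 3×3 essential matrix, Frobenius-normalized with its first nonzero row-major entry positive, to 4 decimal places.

source (pnp_recover): camera pose = R=[-0.8544 0.0384 -0.5182; -0.5186 -0.1263 0.8456; -0.0330 0.9912 0.1278], t=(-0.3700, 0.2500, 5.9401)
after S1 (compose_se3): R=[-0.7114 0.5512 -0.4360; -0.6689 -0.3408 0.6606; 0.2156 0.7616 0.6112], t=(3.4003, 0.6935, 5.2879)
after S2 (essential): [0.4751 -0.1700 -0.4878; 0.0930 -0.3292 0.0976; 0.0464 -0.5404 0.2943]

matrix = [0.4751 -0.1700 -0.4878; 0.0930 -0.3292 0.0976; 0.0464 -0.5404 0.2943]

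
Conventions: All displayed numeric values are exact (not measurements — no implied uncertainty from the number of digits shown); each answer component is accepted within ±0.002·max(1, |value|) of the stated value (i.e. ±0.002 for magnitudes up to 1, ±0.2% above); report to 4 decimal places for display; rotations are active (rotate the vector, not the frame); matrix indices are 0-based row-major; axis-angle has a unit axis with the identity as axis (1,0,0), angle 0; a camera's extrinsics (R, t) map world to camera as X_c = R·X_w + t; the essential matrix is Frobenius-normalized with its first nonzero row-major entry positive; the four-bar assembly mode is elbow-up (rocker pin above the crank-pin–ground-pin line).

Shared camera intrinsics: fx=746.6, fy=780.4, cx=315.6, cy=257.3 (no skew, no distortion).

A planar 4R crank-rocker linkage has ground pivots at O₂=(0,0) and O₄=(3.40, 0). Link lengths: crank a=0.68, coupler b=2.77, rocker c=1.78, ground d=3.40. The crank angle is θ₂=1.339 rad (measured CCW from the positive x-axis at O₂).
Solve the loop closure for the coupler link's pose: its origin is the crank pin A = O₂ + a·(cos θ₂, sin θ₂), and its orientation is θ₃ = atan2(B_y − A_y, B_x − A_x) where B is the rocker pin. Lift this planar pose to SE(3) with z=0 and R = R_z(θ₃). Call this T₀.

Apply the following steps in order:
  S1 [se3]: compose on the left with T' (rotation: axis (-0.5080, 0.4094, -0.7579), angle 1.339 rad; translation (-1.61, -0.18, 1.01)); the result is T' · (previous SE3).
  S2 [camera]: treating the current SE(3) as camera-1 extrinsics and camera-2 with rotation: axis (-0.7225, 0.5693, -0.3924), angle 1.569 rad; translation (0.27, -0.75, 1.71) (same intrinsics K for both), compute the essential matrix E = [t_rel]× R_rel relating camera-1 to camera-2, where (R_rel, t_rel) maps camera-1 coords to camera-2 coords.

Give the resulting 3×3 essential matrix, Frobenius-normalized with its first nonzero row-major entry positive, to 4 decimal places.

matrix = [0.1747 -0.1549 -0.4611; 0.5089 0.1272 -0.2629; 0.3491 0.3743 0.3558]

source (fourbar_fk): coupler pose = R=[0.9336 -0.3582 0.0000; 0.3582 0.9336 0.0000; 0.0000 0.0000 1.0000], t=(0.1562, 0.6618, 0.0000)
after S1 (compose_se3): R=[0.6069 0.3856 0.6950; -0.7097 0.6566 0.2554; -0.3578 -0.6482 0.6721], t=(-1.1609, -0.0828, 0.5087)
after S2 (essential): [0.1747 -0.1549 -0.4611; 0.5089 0.1272 -0.2629; 0.3491 0.3743 0.3558]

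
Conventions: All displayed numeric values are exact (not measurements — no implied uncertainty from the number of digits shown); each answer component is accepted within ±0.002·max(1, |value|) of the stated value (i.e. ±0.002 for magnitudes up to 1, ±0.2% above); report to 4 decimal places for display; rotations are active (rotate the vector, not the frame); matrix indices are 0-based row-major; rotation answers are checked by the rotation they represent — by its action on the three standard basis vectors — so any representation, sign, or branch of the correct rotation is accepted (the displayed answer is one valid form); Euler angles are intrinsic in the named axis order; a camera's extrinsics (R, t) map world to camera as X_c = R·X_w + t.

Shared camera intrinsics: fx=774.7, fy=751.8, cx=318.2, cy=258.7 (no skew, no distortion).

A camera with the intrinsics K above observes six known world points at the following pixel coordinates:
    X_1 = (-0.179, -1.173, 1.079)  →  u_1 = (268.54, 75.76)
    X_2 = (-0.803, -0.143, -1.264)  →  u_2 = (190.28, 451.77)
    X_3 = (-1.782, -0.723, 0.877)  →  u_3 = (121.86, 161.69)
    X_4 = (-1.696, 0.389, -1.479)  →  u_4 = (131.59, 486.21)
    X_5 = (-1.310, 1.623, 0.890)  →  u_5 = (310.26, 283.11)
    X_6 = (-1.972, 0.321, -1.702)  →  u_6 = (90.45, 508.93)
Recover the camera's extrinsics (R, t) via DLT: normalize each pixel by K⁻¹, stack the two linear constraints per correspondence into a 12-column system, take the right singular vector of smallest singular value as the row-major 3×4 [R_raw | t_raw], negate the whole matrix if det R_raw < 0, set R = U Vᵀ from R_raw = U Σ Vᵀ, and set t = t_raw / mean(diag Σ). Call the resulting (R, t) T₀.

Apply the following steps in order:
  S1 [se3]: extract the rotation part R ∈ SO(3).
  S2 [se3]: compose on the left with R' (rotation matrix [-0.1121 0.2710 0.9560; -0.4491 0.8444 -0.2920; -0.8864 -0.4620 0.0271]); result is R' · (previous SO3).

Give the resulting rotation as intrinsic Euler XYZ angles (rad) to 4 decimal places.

rotation (euler_xyz) = (1.3176, 0.1338, -2.1942)

source (pnp_recover): camera pose = R=[0.8695 0.4535 0.1959; -0.0380 0.4568 -0.8887; -0.4925 0.7653 0.4145], t=(0.1500, 0.2500, 5.4503)
after S1 (rot_of_se3): [0.8695 0.4535 0.1959; -0.0380 0.4568 -0.8887; -0.4925 0.7653 0.4145]
after S2 (compose_so3): [-0.5786 0.8046 0.1334; -0.2788 -0.0414 -0.9595; -0.7665 -0.5923 0.2482]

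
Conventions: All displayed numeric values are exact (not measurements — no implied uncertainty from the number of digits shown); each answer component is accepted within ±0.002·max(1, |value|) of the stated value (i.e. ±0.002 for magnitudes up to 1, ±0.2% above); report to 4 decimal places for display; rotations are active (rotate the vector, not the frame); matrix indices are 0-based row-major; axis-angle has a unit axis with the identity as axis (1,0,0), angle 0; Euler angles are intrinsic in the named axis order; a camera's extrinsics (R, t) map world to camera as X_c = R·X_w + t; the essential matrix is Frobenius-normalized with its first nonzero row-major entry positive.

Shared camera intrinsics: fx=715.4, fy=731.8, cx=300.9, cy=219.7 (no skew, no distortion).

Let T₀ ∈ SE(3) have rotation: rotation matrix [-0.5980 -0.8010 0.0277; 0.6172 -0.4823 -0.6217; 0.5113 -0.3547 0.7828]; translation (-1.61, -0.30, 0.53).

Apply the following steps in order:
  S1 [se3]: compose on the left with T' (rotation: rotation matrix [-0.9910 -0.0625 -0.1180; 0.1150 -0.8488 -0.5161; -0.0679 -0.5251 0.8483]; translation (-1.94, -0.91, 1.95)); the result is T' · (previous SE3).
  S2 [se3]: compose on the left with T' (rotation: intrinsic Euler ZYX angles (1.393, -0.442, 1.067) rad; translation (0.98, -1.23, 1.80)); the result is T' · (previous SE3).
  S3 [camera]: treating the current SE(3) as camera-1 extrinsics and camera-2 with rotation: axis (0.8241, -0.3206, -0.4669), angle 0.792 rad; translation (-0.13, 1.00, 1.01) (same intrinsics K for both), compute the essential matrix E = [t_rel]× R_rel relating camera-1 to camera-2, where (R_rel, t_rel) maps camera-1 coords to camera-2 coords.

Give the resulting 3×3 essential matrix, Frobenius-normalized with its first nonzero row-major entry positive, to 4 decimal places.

after S1 (compose_se3): R=[0.4937 0.8658 -0.0810; -0.8565 0.5003 0.1268; 0.1503 0.0067 0.9886], t=(-0.3882, -1.1141, 2.6665)
after S2 (compose_se3): R=[0.6667 -0.1269 0.7344; 0.6281 0.6261 -0.4620; -0.4012 0.7693 0.4971], t=(3.7221, -2.2147, 1.9156)
after S3 (essential): [0.0566 0.2243 0.6407; -0.2185 -0.3331 -0.0367; -0.3312 -0.4306 0.2843]

matrix = [0.0566 0.2243 0.6407; -0.2185 -0.3331 -0.0367; -0.3312 -0.4306 0.2843]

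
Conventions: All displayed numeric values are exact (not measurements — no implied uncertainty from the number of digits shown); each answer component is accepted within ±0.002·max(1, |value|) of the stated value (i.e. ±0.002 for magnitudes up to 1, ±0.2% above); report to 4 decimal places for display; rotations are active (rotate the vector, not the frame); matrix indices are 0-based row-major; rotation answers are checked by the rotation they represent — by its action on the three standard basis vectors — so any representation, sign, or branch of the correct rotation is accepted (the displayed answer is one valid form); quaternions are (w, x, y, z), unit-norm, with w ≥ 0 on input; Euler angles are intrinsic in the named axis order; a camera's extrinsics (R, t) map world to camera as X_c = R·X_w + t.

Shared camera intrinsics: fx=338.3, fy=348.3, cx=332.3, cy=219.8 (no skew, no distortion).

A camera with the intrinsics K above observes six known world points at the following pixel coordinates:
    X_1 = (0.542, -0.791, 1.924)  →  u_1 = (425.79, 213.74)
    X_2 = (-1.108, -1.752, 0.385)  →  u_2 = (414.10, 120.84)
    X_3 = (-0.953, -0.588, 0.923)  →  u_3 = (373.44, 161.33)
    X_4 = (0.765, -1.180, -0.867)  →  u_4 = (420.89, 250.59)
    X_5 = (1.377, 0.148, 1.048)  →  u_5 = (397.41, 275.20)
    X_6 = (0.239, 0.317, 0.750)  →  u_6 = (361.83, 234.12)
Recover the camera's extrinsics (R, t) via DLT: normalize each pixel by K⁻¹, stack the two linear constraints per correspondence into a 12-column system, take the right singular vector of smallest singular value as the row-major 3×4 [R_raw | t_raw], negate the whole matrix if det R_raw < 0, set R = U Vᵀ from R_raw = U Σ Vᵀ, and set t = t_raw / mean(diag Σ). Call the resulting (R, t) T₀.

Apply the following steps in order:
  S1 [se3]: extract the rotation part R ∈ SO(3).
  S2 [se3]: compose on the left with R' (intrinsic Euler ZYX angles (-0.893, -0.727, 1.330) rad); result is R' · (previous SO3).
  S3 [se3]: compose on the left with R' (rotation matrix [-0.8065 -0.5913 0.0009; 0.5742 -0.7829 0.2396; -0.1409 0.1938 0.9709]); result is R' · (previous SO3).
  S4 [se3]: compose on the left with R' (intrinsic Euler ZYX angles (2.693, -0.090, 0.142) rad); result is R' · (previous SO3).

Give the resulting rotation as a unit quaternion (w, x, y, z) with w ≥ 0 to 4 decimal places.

source (pnp_recover): camera pose = R=[0.4653 -0.7719 0.4331; 0.8846 0.4224 -0.1975; -0.0305 0.4751 0.8794], t=(0.4402, 0.1001, 6.4315)
after S1 (rot_of_se3): [0.4653 -0.7719 0.4331; 0.8846 0.4224 -0.1975; -0.0305 0.4751 0.8794]
after S2 (compose_so3): [0.0504 -0.8608 -0.5065; 0.3210 0.4942 -0.8079; 0.9457 -0.1219 0.3012]
after S3 (compose_so3): [-0.2295 0.4019 0.8864; 0.0042 -0.9103 0.4138; 0.9733 0.0987 0.2073]
after S4 (compose_so3): [0.3420 0.0337 -0.9391; -0.0164 0.9994 0.0299; 0.9396 0.0051 0.3424]

rotation (quat) = (0.8191, -0.0076, -0.5734, -0.0153)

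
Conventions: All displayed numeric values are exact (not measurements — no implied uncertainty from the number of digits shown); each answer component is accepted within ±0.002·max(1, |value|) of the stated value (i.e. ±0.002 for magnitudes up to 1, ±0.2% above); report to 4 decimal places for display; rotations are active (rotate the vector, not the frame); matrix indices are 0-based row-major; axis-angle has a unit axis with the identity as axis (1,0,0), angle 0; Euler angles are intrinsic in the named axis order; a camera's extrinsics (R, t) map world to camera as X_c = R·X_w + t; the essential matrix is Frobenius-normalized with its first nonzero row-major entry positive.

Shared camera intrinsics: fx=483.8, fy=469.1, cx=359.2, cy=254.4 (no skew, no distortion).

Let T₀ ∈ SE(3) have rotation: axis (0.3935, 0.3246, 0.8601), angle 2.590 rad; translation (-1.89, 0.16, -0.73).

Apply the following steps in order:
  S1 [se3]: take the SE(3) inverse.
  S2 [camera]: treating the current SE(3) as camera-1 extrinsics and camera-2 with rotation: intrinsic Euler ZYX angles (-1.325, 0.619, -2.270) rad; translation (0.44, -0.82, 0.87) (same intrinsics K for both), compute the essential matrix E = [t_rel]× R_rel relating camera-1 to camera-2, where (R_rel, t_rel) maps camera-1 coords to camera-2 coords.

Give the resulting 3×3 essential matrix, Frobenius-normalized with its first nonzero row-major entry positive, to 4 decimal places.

matrix = [0.6363 0.2484 -0.0884; 0.2711 -0.6451 -0.0344; 0.1110 0.1490 -0.0159]

after S1 (invert_se3): R=[-0.5650 0.6873 0.4566; -0.2142 -0.6566 0.7232; 0.7968 0.3108 0.5182], t=(-0.8444, 0.2281, 1.8345)
after S2 (essential): [0.6363 0.2484 -0.0884; 0.2711 -0.6451 -0.0344; 0.1110 0.1490 -0.0159]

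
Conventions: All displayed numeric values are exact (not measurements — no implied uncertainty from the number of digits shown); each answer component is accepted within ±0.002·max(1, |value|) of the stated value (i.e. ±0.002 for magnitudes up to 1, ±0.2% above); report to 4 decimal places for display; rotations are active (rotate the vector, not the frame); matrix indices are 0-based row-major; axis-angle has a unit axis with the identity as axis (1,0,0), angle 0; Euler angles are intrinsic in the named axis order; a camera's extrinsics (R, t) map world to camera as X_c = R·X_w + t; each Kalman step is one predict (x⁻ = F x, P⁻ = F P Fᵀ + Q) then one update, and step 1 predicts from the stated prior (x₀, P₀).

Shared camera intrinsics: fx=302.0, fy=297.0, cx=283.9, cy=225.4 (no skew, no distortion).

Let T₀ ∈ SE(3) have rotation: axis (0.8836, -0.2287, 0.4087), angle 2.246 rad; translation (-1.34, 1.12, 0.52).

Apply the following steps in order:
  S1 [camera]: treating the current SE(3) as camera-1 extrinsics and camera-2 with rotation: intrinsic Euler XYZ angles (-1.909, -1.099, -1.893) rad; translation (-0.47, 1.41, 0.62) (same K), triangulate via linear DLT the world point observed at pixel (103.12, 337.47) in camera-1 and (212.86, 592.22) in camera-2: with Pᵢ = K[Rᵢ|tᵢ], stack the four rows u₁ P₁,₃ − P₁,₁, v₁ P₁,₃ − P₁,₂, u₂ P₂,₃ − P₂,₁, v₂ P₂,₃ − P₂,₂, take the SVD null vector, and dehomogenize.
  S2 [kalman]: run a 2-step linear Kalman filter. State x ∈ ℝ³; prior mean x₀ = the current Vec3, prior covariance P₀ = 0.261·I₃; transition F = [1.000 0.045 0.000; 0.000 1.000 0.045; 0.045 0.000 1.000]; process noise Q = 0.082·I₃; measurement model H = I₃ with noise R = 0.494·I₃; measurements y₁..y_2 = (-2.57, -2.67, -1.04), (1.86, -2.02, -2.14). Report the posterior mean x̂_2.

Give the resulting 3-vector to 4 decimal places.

after S1 (triangulate): (1.1263, 0.7059, 0.0896)
after S2 (kf_track): (0.3693, -1.1980, -1.0382)

result = (0.3693, -1.1980, -1.0382)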